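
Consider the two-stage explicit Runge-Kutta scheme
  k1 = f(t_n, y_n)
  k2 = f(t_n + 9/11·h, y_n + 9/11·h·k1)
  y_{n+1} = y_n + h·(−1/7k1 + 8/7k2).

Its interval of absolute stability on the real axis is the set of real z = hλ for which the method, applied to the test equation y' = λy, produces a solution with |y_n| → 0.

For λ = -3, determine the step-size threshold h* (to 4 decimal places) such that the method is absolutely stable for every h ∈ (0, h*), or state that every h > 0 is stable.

(-1.0694,0); λ=-3 ⇒ h* = (77/72)/3 = 0.3565.

With y'=λy (z=hλ):
  k1=λy_n ⇒ h·k1=z·y_n;  k2=λ(1+9/11z)y_n ⇒ h·k2=z(1+9/11z)y_n
  y_{n+1}/y_n = 1 − 1/7z + 8/7z(1+9/11z) = 1 + z + 72/77z²
  Hence R(z) = 1 + z + 72/77z².

Boundary: |R(x)|=1, x<0.
x=-1.47: |R|=1.5506
R=1: x+72/77x²=0 ⇒ x=−77/72=-1.0694; min R=1−1/(4·72/77)=0.7326>−1
Confirm numerically:
  x=-0.953: |R|=0.89623 <1
  x=-0.934: |R|=0.88171 <1
  x=-0.795: |R|=0.79598 <1
  x=-1.606: |R|=1.80575 >1
  x=-1.328: |R|=1.32107 >1
  x=-1.168: |R|=1.10764 >1
Interval (-1.0694, 0).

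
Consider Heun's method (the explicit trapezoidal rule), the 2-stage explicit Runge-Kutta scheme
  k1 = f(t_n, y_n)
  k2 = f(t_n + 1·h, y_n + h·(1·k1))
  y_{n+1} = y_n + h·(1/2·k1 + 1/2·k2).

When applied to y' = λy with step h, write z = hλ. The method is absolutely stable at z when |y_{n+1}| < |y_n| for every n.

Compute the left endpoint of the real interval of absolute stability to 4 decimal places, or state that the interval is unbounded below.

z* = -2.0000.

On y'=λy, z=hλ:
  order 2, 2-stage ⇒ R(z)=1+z+z^2/2
  (e.g. R(-1.23)=0.52645, |R|=0.52645)

Need |R(x)|<1, x<0.
x=-1.23: |R|=0.5264
|R(-1.64)|=0.7048 |R(-1.49)|=0.6200 |R(-0.75)|=0.5312
Bisect:
  x_lo=-2.6373 |R|=1.8403  x_hi=-0.0905 |R|=0.9136
  mid=-1.36386 |R|=0.56620 →hi
  mid=-2.00056 |R|=1.00056 →lo
  mid=-1.68221 |R|=0.73270 →hi
  mid=-1.84138 |R|=0.85396 →hi
  mid=-1.92097 |R|=0.92410 →hi
  mid=-1.96077 |R|=0.96154 →hi
  mid=-1.98066 |R|=0.98085 →hi
  mid=-1.99061 |R|=0.99066 →hi
  mid=-1.99559 |R|=0.99560 →hi
  mid=-1.99807 |R|=0.99808 →hi
  ...
  [-2.00009,-1.99994] ⇒ x*=-2.0000
Stable set (-2.0000, 0).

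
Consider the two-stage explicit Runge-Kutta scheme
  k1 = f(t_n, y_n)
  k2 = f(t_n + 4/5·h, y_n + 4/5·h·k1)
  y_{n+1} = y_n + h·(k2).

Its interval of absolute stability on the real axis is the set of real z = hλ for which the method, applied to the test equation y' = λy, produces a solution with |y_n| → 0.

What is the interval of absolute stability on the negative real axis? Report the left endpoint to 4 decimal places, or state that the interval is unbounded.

Test eqn y'=λy, z=hλ:
  k1=λy_n ⇒ h·k1=z·y_n;  k2=λ(1+4/5z)y_n ⇒ h·k2=z(1+4/5z)y_n
  y_{n+1}/y_n = 1 + z(1+4/5z) = 1 + z + 4/5z²
  ⇒ R(z) = 1 + z + 4/5z².

Need |R(x)|<1, x<0.
x=-0.86: |R|=0.7317
R=1: x+4/5x²=0 ⇒ x=−5/4=-1.2500; min R=1−1/(4·4/5)=0.6875>−1
Confirm numerically:
  x=-0.764: |R|=0.70296 <1
  x=-0.717: |R|=0.69427 <1
  x=-0.594: |R|=0.68827 <1
  x=-0.514: |R|=0.69736 <1
  x=-1.771: |R|=1.73815 >1
  x=-1.757: |R|=1.71264 >1
  x=-1.447: |R|=1.22805 >1
So |R|<1 on (-1.2500, 0).

(-1.2500, 0).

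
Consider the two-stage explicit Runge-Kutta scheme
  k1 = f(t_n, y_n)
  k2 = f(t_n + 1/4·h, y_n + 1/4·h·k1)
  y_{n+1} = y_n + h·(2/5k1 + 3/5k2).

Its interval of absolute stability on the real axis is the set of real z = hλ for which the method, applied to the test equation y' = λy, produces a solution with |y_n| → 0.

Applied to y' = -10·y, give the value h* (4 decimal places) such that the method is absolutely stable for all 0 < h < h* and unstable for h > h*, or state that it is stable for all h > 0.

Test eqn y'=λy, z=hλ:
  k1=λy_n ⇒ h·k1=z·y_n;  k2=λ(1+1/4z)y_n ⇒ h·k2=z(1+1/4z)y_n
  y_{n+1}/y_n = 1 + 2/5z + 3/5z(1+1/4z) = 1 + z + 3/20z²
  so R(z) = 1 + z + 3/20z².

Find x<0 with |R(x)|<1.
x=-1.34: |R|=0.0707
R=1: x+3/20x²=0 ⇒ x=−20/3=-6.6667; min R=1−1/(4·3/20)=-0.6667>−1
Confirm numerically:
  x=-5.908: |R|=0.32767 <1
  x=-5.236: |R|=0.12365 <1
  x=-5.035: |R|=0.23232 <1
  x=-3.511: |R|=0.66193 <1
  x=-7.111: |R|=1.47395 >1
  x=-6.938: |R|=1.28238 >1
  x=-6.722: |R|=1.05579 >1
Stable set (-6.6667, 0).

(-6.6667,0); λ=-10 ⇒ h* = (20/3)/10 = 0.6667.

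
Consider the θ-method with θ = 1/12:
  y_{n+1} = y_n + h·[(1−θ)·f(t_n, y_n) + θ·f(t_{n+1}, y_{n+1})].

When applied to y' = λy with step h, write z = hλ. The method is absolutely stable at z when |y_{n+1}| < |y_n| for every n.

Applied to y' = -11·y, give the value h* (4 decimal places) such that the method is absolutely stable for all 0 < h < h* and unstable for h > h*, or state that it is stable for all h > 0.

Test eqn y'=λy, z=hλ:
  y_{n+1} = y_n + z·[11/12·y_n + 1/12·y_{n+1}] ⇒ (1 − 1/12z)y_{n+1} = (1 + 11/12z)y_n
  R(z) = (1 + 11/12z)/(1 − 1/12z).

Boundary: |R(x)|=1, x<0.
x=-1.65: |R|=0.4505
R=−1: 1+11/12x = −1+1/12x ⇒ -5/6x=2 ⇒ x=2/(-5/6)=-2.4000
Confirm numerically:
  x=-2.364: |R|=0.97494 <1
  x=-1.473: |R|=0.31196 <1
  x=-1.210: |R|=0.09917 <1
  x=-2.766: |R|=1.24787 >1
  x=-2.496: |R|=1.06623 >1
  x=-2.492: |R|=1.06348 >1
So |R|<1 on (-2.4000, 0).

(-2.4000,0); λ=-11 ⇒ h* = (12/5)/11 = 0.2182.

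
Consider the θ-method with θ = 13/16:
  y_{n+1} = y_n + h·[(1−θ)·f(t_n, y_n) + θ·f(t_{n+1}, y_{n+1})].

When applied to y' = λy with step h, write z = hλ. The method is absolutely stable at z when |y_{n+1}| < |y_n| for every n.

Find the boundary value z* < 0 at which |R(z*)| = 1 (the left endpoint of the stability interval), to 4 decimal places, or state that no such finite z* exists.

Test eqn y'=λy, z=hλ:
  y_{n+1} = y_n + z·[3/16·y_n + 13/16·y_{n+1}] ⇒ (1 − 13/16z)y_{n+1} = (1 + 3/16z)y_n
  R(z) = (1 + 3/16z)/(1 − 13/16z).

Find x<0 with |R(x)|<1.
x=-0.7: |R|=0.5538
x=-2: |R|=0.2381
x=-10: |R|=0.0959
x=-100: |R|=0.2158
θ=13/16≥1/2 ⇒ |1+3/16x|<|1−13/16x| ∀x<0 ⇒ unbounded interval.

interval (−∞, 0).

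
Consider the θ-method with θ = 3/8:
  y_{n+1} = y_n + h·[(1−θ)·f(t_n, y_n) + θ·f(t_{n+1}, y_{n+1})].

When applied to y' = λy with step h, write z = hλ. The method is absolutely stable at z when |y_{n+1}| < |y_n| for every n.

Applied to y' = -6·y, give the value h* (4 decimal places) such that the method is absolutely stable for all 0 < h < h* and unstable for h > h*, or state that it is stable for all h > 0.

(-8.0000,0); λ=-6 ⇒ h* = (8)/6 = 1.3333.

Set f=λy, z=hλ:
  y_{n+1} = y_n + z·[5/8·y_n + 3/8·y_{n+1}] ⇒ (1 − 3/8z)y_{n+1} = (1 + 5/8z)y_n
  ⇒ R(z) = (1 + 5/8z)/(1 − 3/8z).

Boundary: |R(x)|=1, x<0.
x=-1.43: |R|=0.0692
R=−1: 1+5/8x = −1+3/8x ⇒ -1/4x=2 ⇒ x=2/(-1/4)=-8.0000
Confirm numerically:
  x=-5.494: |R|=0.79528 <1
  x=-5.015: |R|=0.74094 <1
  x=-4.328: |R|=0.65002 <1
  x=-8.580: |R|=1.03438 >1
  x=-8.549: |R|=1.03263 >1
Interval (-8.0000, 0).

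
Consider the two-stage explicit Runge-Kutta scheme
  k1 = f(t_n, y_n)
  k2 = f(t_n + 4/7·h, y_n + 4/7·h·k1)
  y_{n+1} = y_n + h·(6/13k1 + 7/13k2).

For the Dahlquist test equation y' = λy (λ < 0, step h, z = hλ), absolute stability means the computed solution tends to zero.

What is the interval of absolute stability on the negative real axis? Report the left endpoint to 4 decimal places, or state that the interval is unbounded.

With y'=λy (z=hλ):
  k1=λy_n ⇒ h·k1=z·y_n;  k2=λ(1+4/7z)y_n ⇒ h·k2=z(1+4/7z)y_n
  y_{n+1}/y_n = 1 + 6/13z + 7/13z(1+4/7z) = 1 + z + 4/13z²
  R(z) = 1 + z + 4/13z².

Solve |R(x)|<1 on ℝ⁻.
x=-1.52: |R|=0.1909
R=1: x+4/13x²=0 ⇒ x=−13/4=-3.2500; min R=1−1/(4·4/13)=0.1875>−1
Confirm numerically:
  x=-2.986: |R|=0.75744 <1
  x=-2.321: |R|=0.33655 <1
  x=-1.333: |R|=0.21374 <1
  x=-3.756: |R|=1.58478 >1
  x=-3.753: |R|=1.58085 >1
  x=-3.575: |R|=1.35750 >1
Interval (-3.2500, 0).

z∈(-3.2500,0).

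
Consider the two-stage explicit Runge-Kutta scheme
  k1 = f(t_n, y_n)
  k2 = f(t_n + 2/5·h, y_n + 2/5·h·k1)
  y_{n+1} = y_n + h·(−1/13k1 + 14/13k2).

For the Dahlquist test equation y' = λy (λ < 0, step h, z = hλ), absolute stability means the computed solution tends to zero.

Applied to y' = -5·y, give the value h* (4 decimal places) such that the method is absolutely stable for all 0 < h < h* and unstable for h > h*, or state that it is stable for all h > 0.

Test eqn y'=λy, z=hλ:
  k1=λy_n ⇒ h·k1=z·y_n;  k2=λ(1+2/5z)y_n ⇒ h·k2=z(1+2/5z)y_n
  y_{n+1}/y_n = 1 − 1/13z + 14/13z(1+2/5z) = 1 + z + 28/65z²
  R(z) = 1 + z + 28/65z².

Find x<0 with |R(x)|<1.
x=-0.65: |R|=0.5320
R=1: x+28/65x²=0 ⇒ x=−65/28=-2.3214; min R=1−1/(4·28/65)=0.4196>−1
Confirm numerically:
  x=-2.171: |R|=0.85932 <1
  x=-1.949: |R|=0.68732 <1
  x=-1.833: |R|=0.61434 <1
  x=-0.966: |R|=0.43597 <1
  x=-2.814: |R|=1.59709 >1
  x=-2.679: |R|=1.41265 >1
Stable set (-2.3214, 0).

(-2.3214,0); λ=-5 ⇒ h* = (65/28)/5 = 0.4643.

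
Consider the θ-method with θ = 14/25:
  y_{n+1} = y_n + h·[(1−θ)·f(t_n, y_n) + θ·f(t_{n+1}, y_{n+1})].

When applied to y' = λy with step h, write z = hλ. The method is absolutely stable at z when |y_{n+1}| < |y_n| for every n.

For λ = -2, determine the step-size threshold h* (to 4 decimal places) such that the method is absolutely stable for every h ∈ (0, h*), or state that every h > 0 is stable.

(−∞, 0) — no finite endpoint. Any h>0 works for λ=-2.

Set f=λy, z=hλ:
  y_{n+1} = y_n + z·[11/25·y_n + 14/25·y_{n+1}] ⇒ (1 − 14/25z)y_{n+1} = (1 + 11/25z)y_n
  R(z) = (1 + 11/25z)/(1 − 14/25z).

Need |R(x)|<1, x<0.
x=-1.24: |R|=0.2682
x=-2: |R|=0.0566
x=-10: |R|=0.5152
x=-100: |R|=0.7544
θ=14/25≥1/2 ⇒ |1+11/25x|<|1−14/25x| ∀x<0 ⇒ interval (−∞,0).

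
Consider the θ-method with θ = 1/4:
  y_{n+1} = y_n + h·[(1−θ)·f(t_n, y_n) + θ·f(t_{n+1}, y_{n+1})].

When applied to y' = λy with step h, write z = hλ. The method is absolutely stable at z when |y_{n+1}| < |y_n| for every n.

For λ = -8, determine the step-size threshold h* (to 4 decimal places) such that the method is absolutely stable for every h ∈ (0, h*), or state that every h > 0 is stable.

On y'=λy, z=hλ:
  y_{n+1} = y_n + z·[3/4·y_n + 1/4·y_{n+1}] ⇒ (1 − 1/4z)y_{n+1} = (1 + 3/4z)y_n
  R(z) = (1 + 3/4z)/(1 − 1/4z).

Find x<0 with |R(x)|<1.
x=-1.73: |R|=0.2077
R=−1: 1+3/4x = −1+1/4x ⇒ -1/2x=2 ⇒ x=2/(-1/2)=-4.0000
Confirm numerically:
  x=-2.887: |R|=0.67678 <1
  x=-2.508: |R|=0.54149 <1
  x=-2.138: |R|=0.39329 <1
  x=-1.863: |R|=0.27102 <1
  x=-4.257: |R|=1.06225 >1
  x=-4.048: |R|=1.01193 >1
Interval (-4.0000, 0).

(-4.0000,0); λ=-8 ⇒ h* = (4)/8 = 0.5000.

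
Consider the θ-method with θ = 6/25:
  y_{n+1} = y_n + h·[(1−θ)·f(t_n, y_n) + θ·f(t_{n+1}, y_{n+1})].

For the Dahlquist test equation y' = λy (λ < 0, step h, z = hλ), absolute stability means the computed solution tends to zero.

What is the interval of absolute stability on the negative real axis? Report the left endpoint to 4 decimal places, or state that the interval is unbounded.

z∈(-3.8462,0).

Test eqn y'=λy, z=hλ:
  y_{n+1} = y_n + z·[19/25·y_n + 6/25·y_{n+1}] ⇒ (1 − 6/25z)y_{n+1} = (1 + 19/25z)y_n
  R(z) = (1 + 19/25z)/(1 − 6/25z).

Boundary: |R(x)|=1, x<0.
x=-0.86: |R|=0.2871
R=−1: 1+19/25x = −1+6/25x ⇒ -13/25x=2 ⇒ x=2/(-13/25)=-3.8462
Confirm numerically:
  x=-3.723: |R|=0.96618 <1
  x=-2.866: |R|=0.69803 <1
  x=-2.030: |R|=0.36498 <1
  x=-1.575: |R|=0.14296 <1
  x=-4.352: |R|=1.12866 >1
  x=-4.085: |R|=1.06271 >1
Interval (-3.8462, 0).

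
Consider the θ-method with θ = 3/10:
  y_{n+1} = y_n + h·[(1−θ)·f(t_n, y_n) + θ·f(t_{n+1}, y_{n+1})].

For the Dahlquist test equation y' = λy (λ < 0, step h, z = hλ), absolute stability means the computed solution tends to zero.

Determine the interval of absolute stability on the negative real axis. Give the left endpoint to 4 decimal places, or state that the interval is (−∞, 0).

(-5.0000, 0).

Set f=λy, z=hλ:
  y_{n+1} = y_n + z·[7/10·y_n + 3/10·y_{n+1}] ⇒ (1 − 3/10z)y_{n+1} = (1 + 7/10z)y_n
  so R(z) = (1 + 7/10z)/(1 − 3/10z).

Solve |R(x)|<1 on ℝ⁻.
x=-0.88: |R|=0.3038
R=−1: 1+7/10x = −1+3/10x ⇒ -2/5x=2 ⇒ x=2/(-2/5)=-5.0000
Confirm numerically:
  x=-4.219: |R|=0.86212 <1
  x=-3.519: |R|=0.71183 <1
  x=-2.823: |R|=0.52851 <1
  x=-2.519: |R|=0.43476 <1
  x=-5.240: |R|=1.03733 >1
  x=-5.191: |R|=1.02988 >1
Stable set (-5.0000, 0).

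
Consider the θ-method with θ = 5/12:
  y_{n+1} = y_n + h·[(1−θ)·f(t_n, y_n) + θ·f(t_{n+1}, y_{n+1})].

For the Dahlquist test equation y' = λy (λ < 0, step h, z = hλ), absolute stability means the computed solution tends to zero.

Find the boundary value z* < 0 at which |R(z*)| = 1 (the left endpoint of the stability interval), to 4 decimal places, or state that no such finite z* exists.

left endpoint -12.0000.

With y'=λy (z=hλ):
  y_{n+1} = y_n + z·[7/12·y_n + 5/12·y_{n+1}] ⇒ (1 − 5/12z)y_{n+1} = (1 + 7/12z)y_n
  so R(z) = (1 + 7/12z)/(1 − 5/12z).

Solve |R(x)|<1 on ℝ⁻.
x=-0.71: |R|=0.4521
R=−1: 1+7/12x = −1+5/12x ⇒ -1/6x=2 ⇒ x=2/(-1/6)=-12.0000
Confirm numerically:
  x=-9.310: |R|=0.90811 <1
  x=-8.880: |R|=0.88936 <1
  x=-7.767: |R|=0.83346 <1
  x=-7.130: |R|=0.79559 <1
  x=-12.341: |R|=1.00925 >1
  x=-12.271: |R|=1.00739 >1
Interval (-12.0000, 0).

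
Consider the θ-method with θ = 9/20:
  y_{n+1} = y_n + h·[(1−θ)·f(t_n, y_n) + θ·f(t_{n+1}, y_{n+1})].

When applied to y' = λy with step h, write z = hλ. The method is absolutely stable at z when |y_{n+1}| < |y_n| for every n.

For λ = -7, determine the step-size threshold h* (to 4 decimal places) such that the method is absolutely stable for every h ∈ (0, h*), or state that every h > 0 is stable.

Set f=λy, z=hλ:
  y_{n+1} = y_n + z·[11/20·y_n + 9/20·y_{n+1}] ⇒ (1 − 9/20z)y_{n+1} = (1 + 11/20z)y_n
  ⇒ R(z) = (1 + 11/20z)/(1 − 9/20z).

Need |R(x)|<1, x<0.
x=-1.07: |R|=0.2778
R=−1: 1+11/20x = −1+9/20x ⇒ -1/10x=2 ⇒ x=2/(-1/10)=-20.0000
Confirm numerically:
  x=-19.543: |R|=0.99533 <1
  x=-15.777: |R|=0.94786 <1
  x=-14.235: |R|=0.92216 <1
  x=-9.026: |R|=0.78320 <1
  x=-20.587: |R|=1.00572 >1
  x=-20.544: |R|=1.00531 >1
Stable set (-20.0000, 0).

(-20.0000,0); λ=-7 ⇒ h* = (20)/7 = 2.8571.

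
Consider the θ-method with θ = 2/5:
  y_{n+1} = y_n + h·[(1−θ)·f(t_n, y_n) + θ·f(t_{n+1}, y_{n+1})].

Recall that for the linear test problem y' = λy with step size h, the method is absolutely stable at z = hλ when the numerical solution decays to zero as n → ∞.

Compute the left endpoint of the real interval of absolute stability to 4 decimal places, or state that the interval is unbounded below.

z* = -10.0000.

With y'=λy (z=hλ):
  y_{n+1} = y_n + z·[3/5·y_n + 2/5·y_{n+1}] ⇒ (1 − 2/5z)y_{n+1} = (1 + 3/5z)y_n
  so R(z) = (1 + 3/5z)/(1 − 2/5z).

Need |R(x)|<1, x<0.
x=-1.19: |R|=0.1938
R=−1: 1+3/5x = −1+2/5x ⇒ -1/5x=2 ⇒ x=2/(-1/5)=-10.0000
Confirm numerically:
  x=-9.149: |R|=0.96347 <1
  x=-8.008: |R|=0.90522 <1
  x=-6.664: |R|=0.81798 <1
  x=-4.765: |R|=0.63971 <1
  x=-10.309: |R|=1.01206 >1
  x=-10.139: |R|=1.00550 >1
  x=-10.136: |R|=1.00538 >1
So |R|<1 on (-10.0000, 0).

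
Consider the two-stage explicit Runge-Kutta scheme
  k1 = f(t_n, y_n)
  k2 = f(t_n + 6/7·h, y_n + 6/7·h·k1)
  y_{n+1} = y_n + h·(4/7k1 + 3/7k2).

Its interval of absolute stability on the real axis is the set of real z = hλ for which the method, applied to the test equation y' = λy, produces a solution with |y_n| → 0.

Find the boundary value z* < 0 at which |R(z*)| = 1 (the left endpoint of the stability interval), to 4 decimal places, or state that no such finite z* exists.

left endpoint -2.7222.

Set f=λy, z=hλ:
  k1=λy_n ⇒ h·k1=z·y_n;  k2=λ(1+6/7z)y_n ⇒ h·k2=z(1+6/7z)y_n
  y_{n+1}/y_n = 1 + 4/7z + 3/7z(1+6/7z) = 1 + z + 18/49z²
  R(z) = 1 + z + 18/49z².

Find x<0 with |R(x)|<1.
x=-0.54: |R|=0.5671
R=1: x+18/49x²=0 ⇒ x=−49/18=-2.7222; min R=1−1/(4·18/49)=0.3194>−1
Confirm numerically:
  x=-2.694: |R|=0.97207 <1
  x=-2.223: |R|=0.59233 <1
  x=-1.469: |R|=0.32372 <1
  x=-2.998: |R|=1.30372 >1
  x=-2.742: |R|=1.01992 >1
So |R|<1 on (-2.7222, 0).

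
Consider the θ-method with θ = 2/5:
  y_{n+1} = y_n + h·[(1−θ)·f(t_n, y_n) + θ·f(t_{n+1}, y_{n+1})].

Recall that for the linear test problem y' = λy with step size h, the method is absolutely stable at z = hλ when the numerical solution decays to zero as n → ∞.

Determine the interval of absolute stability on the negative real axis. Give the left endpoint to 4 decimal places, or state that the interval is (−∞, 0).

(-10.0000, 0).

Test eqn y'=λy, z=hλ:
  y_{n+1} = y_n + z·[3/5·y_n + 2/5·y_{n+1}] ⇒ (1 − 2/5z)y_{n+1} = (1 + 3/5z)y_n
  so R(z) = (1 + 3/5z)/(1 − 2/5z).

Find x<0 with |R(x)|<1.
x=-0.56: |R|=0.5425
R=−1: 1+3/5x = −1+2/5x ⇒ -1/5x=2 ⇒ x=2/(-1/5)=-10.0000
Confirm numerically:
  x=-8.897: |R|=0.95161 <1
  x=-7.901: |R|=0.89910 <1
  x=-5.725: |R|=0.74012 <1
  x=-10.531: |R|=1.02037 >1
  x=-10.163: |R|=1.00644 >1
Stable set (-10.0000, 0).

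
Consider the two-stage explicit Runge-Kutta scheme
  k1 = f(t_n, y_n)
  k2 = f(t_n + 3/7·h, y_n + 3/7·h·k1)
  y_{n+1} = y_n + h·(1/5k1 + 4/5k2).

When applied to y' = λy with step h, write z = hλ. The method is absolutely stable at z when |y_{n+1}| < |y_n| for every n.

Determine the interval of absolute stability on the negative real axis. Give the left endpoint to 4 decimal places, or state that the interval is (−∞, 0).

Set f=λy, z=hλ:
  k1=λy_n ⇒ h·k1=z·y_n;  k2=λ(1+3/7z)y_n ⇒ h·k2=z(1+3/7z)y_n
  y_{n+1}/y_n = 1 + 1/5z + 4/5z(1+3/7z) = 1 + z + 12/35z²
  so R(z) = 1 + z + 12/35z².

Need |R(x)|<1, x<0.
x=-0.85: |R|=0.3977
R=1: x+12/35x²=0 ⇒ x=−35/12=-2.9167; min R=1−1/(4·12/35)=0.2708>−1
Confirm numerically:
  x=-2.100: |R|=0.41200 <1
  x=-1.730: |R|=0.29614 <1
  x=-1.292: |R|=0.28032 <1
  x=-1.202: |R|=0.29336 <1
  x=-3.302: |R|=1.43624 >1
  x=-3.224: |R|=1.33972 >1
  x=-3.059: |R|=1.14928 >1
Stable set (-2.9167, 0).

z∈(-2.9167,0).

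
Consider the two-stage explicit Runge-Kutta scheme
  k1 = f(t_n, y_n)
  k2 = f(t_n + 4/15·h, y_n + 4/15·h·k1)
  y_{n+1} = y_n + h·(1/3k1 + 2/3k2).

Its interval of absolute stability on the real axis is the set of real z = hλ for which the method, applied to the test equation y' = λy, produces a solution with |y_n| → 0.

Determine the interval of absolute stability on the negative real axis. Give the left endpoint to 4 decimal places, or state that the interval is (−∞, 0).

(-5.6250, 0).

Test eqn y'=λy, z=hλ:
  k1=λy_n ⇒ h·k1=z·y_n;  k2=λ(1+4/15z)y_n ⇒ h·k2=z(1+4/15z)y_n
  y_{n+1}/y_n = 1 + 1/3z + 2/3z(1+4/15z) = 1 + z + 8/45z²
  ⇒ R(z) = 1 + z + 8/45z².

Find x<0 with |R(x)|<1.
x=-1.15: |R|=0.0851
R=1: x+8/45x²=0 ⇒ x=−45/8=-5.6250; min R=1−1/(4·8/45)=-0.4062>−1
Confirm numerically:
  x=-4.827: |R|=0.31521 <1
  x=-4.628: |R|=0.17971 <1
  x=-2.757: |R|=0.40570 <1
  x=-6.192: |R|=1.62415 >1
  x=-5.842: |R|=1.22537 >1
  x=-5.762: |R|=1.14034 >1
Interval (-5.6250, 0).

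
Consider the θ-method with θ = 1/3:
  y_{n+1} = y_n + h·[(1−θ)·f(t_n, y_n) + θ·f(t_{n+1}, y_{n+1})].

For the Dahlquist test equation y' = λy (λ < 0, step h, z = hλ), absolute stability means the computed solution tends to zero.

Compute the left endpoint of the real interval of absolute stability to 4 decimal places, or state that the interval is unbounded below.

left endpoint -6.0000.

With y'=λy (z=hλ):
  y_{n+1} = y_n + z·[2/3·y_n + 1/3·y_{n+1}] ⇒ (1 − 1/3z)y_{n+1} = (1 + 2/3z)y_n
  R(z) = (1 + 2/3z)/(1 − 1/3z).

Find x<0 with |R(x)|<1.
x=-0.34: |R|=0.6946
R=−1: 1+2/3x = −1+1/3x ⇒ -1/3x=2 ⇒ x=2/(-1/3)=-6.0000
Confirm numerically:
  x=-5.399: |R|=0.92844 <1
  x=-4.828: |R|=0.85028 <1
  x=-2.919: |R|=0.47947 <1
  x=-2.697: |R|=0.42022 <1
  x=-6.438: |R|=1.04641 >1
  x=-6.415: |R|=1.04408 >1
So |R|<1 on (-6.0000, 0).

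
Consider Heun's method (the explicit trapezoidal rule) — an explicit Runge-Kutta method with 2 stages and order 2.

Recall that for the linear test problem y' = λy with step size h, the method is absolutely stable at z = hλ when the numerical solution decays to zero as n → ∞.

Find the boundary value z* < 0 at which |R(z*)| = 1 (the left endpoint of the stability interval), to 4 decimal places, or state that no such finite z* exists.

left endpoint -2.0000.

With y'=λy (z=hλ):
  order 2, 2-stage ⇒ R(z)=1+z+z^2/2
  (e.g. R(-0.52)=0.61520, |R|=0.61520)

Need |R(x)|<1, x<0.
x=-0.52: |R|=0.6152
|R(-1.63)|=0.6985 |R(-1.6)|=0.6800 |R(-1.07)|=0.5025
Bisect:
  x_lo=-2.4517 |R|=1.5537  x_hi=-0.3226 |R|=0.7294
  mid=-1.38715 |R|=0.57494 →hi
  mid=-1.91944 |R|=0.92268 →hi
  mid=-2.18558 |R|=1.20280 →lo
  mid=-2.05251 |R|=1.05389 →lo
  mid=-1.98597 |R|=0.98607 →hi
  mid=-2.01924 |R|=1.01943 →lo
  mid=-2.00261 |R|=1.00261 →lo
  mid=-1.99429 |R|=0.99431 →hi
  mid=-1.99845 |R|=0.99845 →hi
  mid=-2.00053 |R|=1.00053 →lo
  ...
  [-2.00001,-1.99988] ⇒ x*=-2.0000
Stable set (-2.0000, 0).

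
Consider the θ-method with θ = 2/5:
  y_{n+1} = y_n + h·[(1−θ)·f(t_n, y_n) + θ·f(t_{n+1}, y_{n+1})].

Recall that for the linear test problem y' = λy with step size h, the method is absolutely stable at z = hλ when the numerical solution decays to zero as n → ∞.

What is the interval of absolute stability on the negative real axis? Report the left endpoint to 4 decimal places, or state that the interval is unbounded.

(-10.0000, 0).

Test eqn y'=λy, z=hλ:
  y_{n+1} = y_n + z·[3/5·y_n + 2/5·y_{n+1}] ⇒ (1 − 2/5z)y_{n+1} = (1 + 3/5z)y_n
  ⇒ R(z) = (1 + 3/5z)/(1 − 2/5z).

Boundary: |R(x)|=1, x<0.
x=-1.18: |R|=0.1984
R=−1: 1+3/5x = −1+2/5x ⇒ -1/5x=2 ⇒ x=2/(-1/5)=-10.0000
Confirm numerically:
  x=-8.390: |R|=0.92608 <1
  x=-8.157: |R|=0.91353 <1
  x=-5.655: |R|=0.73360 <1
  x=-4.305: |R|=0.58156 <1
  x=-10.493: |R|=1.01897 >1
  x=-10.276: |R|=1.01080 >1
So |R|<1 on (-10.0000, 0).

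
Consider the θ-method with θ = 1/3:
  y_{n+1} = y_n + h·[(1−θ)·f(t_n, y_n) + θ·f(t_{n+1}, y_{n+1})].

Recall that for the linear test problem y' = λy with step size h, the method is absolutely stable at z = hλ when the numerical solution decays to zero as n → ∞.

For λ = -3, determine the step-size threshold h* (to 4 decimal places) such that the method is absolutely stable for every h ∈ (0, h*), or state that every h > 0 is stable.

(-6.0000,0); λ=-3 ⇒ h* = (6)/3 = 2.0000.

On y'=λy, z=hλ:
  y_{n+1} = y_n + z·[2/3·y_n + 1/3·y_{n+1}] ⇒ (1 − 1/3z)y_{n+1} = (1 + 2/3z)y_n
  so R(z) = (1 + 2/3z)/(1 − 1/3z).

Find x<0 with |R(x)|<1.
x=-1.7: |R|=0.0851
R=−1: 1+2/3x = −1+1/3x ⇒ -1/3x=2 ⇒ x=2/(-1/3)=-6.0000
Confirm numerically:
  x=-5.868: |R|=0.98512 <1
  x=-5.410: |R|=0.92985 <1
  x=-4.414: |R|=0.78608 <1
  x=-6.573: |R|=1.05986 >1
  x=-6.453: |R|=1.04792 >1
  x=-6.236: |R|=1.02555 >1
Interval (-6.0000, 0).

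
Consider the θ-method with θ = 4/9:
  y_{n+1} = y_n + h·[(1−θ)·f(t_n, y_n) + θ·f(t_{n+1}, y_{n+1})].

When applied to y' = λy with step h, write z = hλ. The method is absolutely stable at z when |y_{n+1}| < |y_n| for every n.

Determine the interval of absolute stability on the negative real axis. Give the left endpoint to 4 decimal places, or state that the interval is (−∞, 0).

(-18.0000, 0).

Test eqn y'=λy, z=hλ:
  y_{n+1} = y_n + z·[5/9·y_n + 4/9·y_{n+1}] ⇒ (1 − 4/9z)y_{n+1} = (1 + 5/9z)y_n
  so R(z) = (1 + 5/9z)/(1 − 4/9z).

Need |R(x)|<1, x<0.
x=-0.42: |R|=0.6461
R=−1: 1+5/9x = −1+4/9x ⇒ -1/9x=2 ⇒ x=2/(-1/9)=-18.0000
Confirm numerically:
  x=-15.489: |R|=0.96461 <1
  x=-14.811: |R|=0.95327 <1
  x=-8.865: |R|=0.79453 <1
  x=-18.521: |R|=1.00627 >1
  x=-18.043: |R|=1.00053 >1
So |R|<1 on (-18.0000, 0).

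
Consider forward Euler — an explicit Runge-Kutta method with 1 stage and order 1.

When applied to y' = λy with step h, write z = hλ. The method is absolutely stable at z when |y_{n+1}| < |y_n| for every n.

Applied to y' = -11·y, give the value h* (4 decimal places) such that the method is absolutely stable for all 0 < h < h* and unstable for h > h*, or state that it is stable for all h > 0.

(-2.0000,0); λ=-11 ⇒ h* = 0.1818.

On y'=λy, z=hλ:
  order 1, 1-stage ⇒ R(z)=1+z
  (e.g. R(-1.16)=-0.16000, |R|=0.16000)

Solve |R(x)|<1 on ℝ⁻.
x=-1.16: |R|=0.1600
|R(-1.79)|=0.7900 |R(-1.62)|=0.6200 |R(-0.87)|=0.1300
Bisect:
  x_lo=-2.8662 |R|=1.8662  x_hi=-0.2139 |R|=0.7861
  mid=-1.54005 |R|=0.54005 →hi
  mid=-2.20313 |R|=1.20313 →lo
  mid=-1.87159 |R|=0.87159 →hi
  mid=-2.03736 |R|=1.03736 →lo
  mid=-1.95447 |R|=0.95447 →hi
  mid=-1.99592 |R|=0.99592 →hi
  mid=-2.01664 |R|=1.01664 →lo
  mid=-2.00628 |R|=1.00628 →lo
  mid=-2.00110 |R|=1.00110 →lo
  mid=-1.99851 |R|=0.99851 →hi
  ...
  [-2.00012,-1.99996] ⇒ x*=-2.0000
So |R|<1 on (-2.0000, 0).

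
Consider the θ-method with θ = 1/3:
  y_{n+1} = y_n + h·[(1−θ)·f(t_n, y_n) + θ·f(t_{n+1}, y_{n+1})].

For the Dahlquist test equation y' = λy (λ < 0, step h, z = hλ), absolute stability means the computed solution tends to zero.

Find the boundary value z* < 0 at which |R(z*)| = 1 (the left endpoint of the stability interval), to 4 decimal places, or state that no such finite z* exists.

With y'=λy (z=hλ):
  y_{n+1} = y_n + z·[2/3·y_n + 1/3·y_{n+1}] ⇒ (1 − 1/3z)y_{n+1} = (1 + 2/3z)y_n
  Hence R(z) = (1 + 2/3z)/(1 − 1/3z).

Find x<0 with |R(x)|<1.
x=-0.71: |R|=0.4259
R=−1: 1+2/3x = −1+1/3x ⇒ -1/3x=2 ⇒ x=2/(-1/3)=-6.0000
Confirm numerically:
  x=-4.346: |R|=0.77484 <1
  x=-3.921: |R|=0.69961 <1
  x=-3.688: |R|=0.65431 <1
  x=-3.113: |R|=0.52773 <1
  x=-6.508: |R|=1.05343 >1
  x=-6.174: |R|=1.01897 >1
  x=-6.026: |R|=1.00288 >1
Interval (-6.0000, 0).

left endpoint -6.0000.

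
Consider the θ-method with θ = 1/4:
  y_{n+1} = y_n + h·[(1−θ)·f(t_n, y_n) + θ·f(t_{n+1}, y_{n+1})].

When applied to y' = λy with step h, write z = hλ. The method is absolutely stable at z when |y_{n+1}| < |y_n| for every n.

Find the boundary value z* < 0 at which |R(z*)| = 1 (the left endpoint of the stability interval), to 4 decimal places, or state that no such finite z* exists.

With y'=λy (z=hλ):
  y_{n+1} = y_n + z·[3/4·y_n + 1/4·y_{n+1}] ⇒ (1 − 1/4z)y_{n+1} = (1 + 3/4z)y_n
  Hence R(z) = (1 + 3/4z)/(1 − 1/4z).

Boundary: |R(x)|=1, x<0.
x=-1.47: |R|=0.0750
R=−1: 1+3/4x = −1+1/4x ⇒ -1/2x=2 ⇒ x=2/(-1/2)=-4.0000
Confirm numerically:
  x=-3.480: |R|=0.86096 <1
  x=-3.226: |R|=0.78577 <1
  x=-3.059: |R|=0.73339 <1
  x=-4.475: |R|=1.11209 >1
  x=-4.382: |R|=1.09115 >1
  x=-4.206: |R|=1.05021 >1
Interval (-4.0000, 0).

z* = -4.0000.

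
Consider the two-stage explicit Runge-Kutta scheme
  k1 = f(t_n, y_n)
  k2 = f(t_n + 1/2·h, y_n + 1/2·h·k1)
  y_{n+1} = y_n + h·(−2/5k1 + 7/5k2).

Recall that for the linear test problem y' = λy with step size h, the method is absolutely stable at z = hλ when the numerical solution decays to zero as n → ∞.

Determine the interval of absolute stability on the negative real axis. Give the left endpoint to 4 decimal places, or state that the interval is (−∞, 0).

With y'=λy (z=hλ):
  k1=λy_n ⇒ h·k1=z·y_n;  k2=λ(1+1/2z)y_n ⇒ h·k2=z(1+1/2z)y_n
  y_{n+1}/y_n = 1 − 2/5z + 7/5z(1+1/2z) = 1 + z + 7/10z²
  Hence R(z) = 1 + z + 7/10z².

Boundary: |R(x)|=1, x<0.
x=-1.09: |R|=0.7417
R=1: x+7/10x²=0 ⇒ x=−10/7=-1.4286; min R=1−1/(4·7/10)=0.6429>−1
Confirm numerically:
  x=-1.064: |R|=0.72847 <1
  x=-0.902: |R|=0.66752 <1
  x=-0.662: |R|=0.64477 <1
  x=-0.660: |R|=0.64492 <1
  x=-1.914: |R|=1.65038 >1
  x=-1.868: |R|=1.57460 >1
Interval (-1.4286, 0).

z∈(-1.4286,0).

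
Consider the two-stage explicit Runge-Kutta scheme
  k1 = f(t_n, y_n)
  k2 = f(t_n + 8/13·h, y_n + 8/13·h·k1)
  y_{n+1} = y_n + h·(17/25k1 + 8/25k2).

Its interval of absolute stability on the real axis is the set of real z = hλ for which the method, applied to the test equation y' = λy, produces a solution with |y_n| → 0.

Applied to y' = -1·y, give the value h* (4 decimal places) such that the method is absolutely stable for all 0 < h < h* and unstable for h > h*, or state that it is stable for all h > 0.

(-5.0781,0); λ=-1 ⇒ h* = (325/64)/1 = 5.0781.

On y'=λy, z=hλ:
  k1=λy_n ⇒ h·k1=z·y_n;  k2=λ(1+8/13z)y_n ⇒ h·k2=z(1+8/13z)y_n
  y_{n+1}/y_n = 1 + 17/25z + 8/25z(1+8/13z) = 1 + z + 64/325z²
  R(z) = 1 + z + 64/325z².

Find x<0 with |R(x)|<1.
x=-0.79: |R|=0.3329
R=1: x+64/325x²=0 ⇒ x=−325/64=-5.0781; min R=1−1/(4·64/325)=-0.2695>−1
Confirm numerically:
  x=-4.927: |R|=0.85337 <1
  x=-3.944: |R|=0.11917 <1
  x=-3.848: |R|=0.06786 <1
  x=-2.765: |R|=0.25948 <1
  x=-5.612: |R|=1.59000 >1
  x=-5.599: |R|=1.57430 >1
  x=-5.362: |R|=1.29974 >1
So |R|<1 on (-5.0781, 0).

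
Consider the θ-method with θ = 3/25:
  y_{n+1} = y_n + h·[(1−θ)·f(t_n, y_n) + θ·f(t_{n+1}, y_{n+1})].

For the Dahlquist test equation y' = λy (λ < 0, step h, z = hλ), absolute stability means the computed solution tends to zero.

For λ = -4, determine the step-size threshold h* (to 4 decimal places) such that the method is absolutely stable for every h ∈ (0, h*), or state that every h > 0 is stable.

With y'=λy (z=hλ):
  y_{n+1} = y_n + z·[22/25·y_n + 3/25·y_{n+1}] ⇒ (1 − 3/25z)y_{n+1} = (1 + 22/25z)y_n
  R(z) = (1 + 22/25z)/(1 − 3/25z).

Boundary: |R(x)|=1, x<0.
x=-1.21: |R|=0.0566
R=−1: 1+22/25x = −1+3/25x ⇒ -19/25x=2 ⇒ x=2/(-19/25)=-2.6316
Confirm numerically:
  x=-2.318: |R|=0.81354 <1
  x=-2.217: |R|=0.75113 <1
  x=-1.444: |R|=0.23074 <1
  x=-2.801: |R|=1.09637 >1
  x=-2.784: |R|=1.08683 >1
So |R|<1 on (-2.6316, 0).

(-2.6316,0); λ=-4 ⇒ h* = (50/19)/4 = 0.6579.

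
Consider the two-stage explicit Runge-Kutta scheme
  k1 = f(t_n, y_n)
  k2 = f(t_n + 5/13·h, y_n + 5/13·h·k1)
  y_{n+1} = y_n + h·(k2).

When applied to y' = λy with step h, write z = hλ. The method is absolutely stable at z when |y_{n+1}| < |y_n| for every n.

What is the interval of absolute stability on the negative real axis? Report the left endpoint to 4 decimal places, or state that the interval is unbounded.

(-2.6000, 0).

With y'=λy (z=hλ):
  k1=λy_n ⇒ h·k1=z·y_n;  k2=λ(1+5/13z)y_n ⇒ h·k2=z(1+5/13z)y_n
  y_{n+1}/y_n = 1 + z(1+5/13z) = 1 + z + 5/13z²
  ⇒ R(z) = 1 + z + 5/13z².

Need |R(x)|<1, x<0.
x=-1.01: |R|=0.3823
R=1: x+5/13x²=0 ⇒ x=−13/5=-2.6000; min R=1−1/(4·5/13)=0.3500>−1
Confirm numerically:
  x=-1.909: |R|=0.49265 <1
  x=-1.825: |R|=0.45601 <1
  x=-1.142: |R|=0.35960 <1
  x=-1.085: |R|=0.36778 <1
  x=-3.059: |R|=1.54003 >1
  x=-2.744: |R|=1.15198 >1
Interval (-2.6000, 0).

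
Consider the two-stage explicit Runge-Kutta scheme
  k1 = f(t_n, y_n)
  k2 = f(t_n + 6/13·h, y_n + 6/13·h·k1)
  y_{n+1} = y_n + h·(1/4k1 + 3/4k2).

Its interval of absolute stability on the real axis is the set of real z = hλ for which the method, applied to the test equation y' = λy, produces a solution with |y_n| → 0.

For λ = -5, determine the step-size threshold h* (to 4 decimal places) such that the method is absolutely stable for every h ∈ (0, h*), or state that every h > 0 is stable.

(-2.8889,0); λ=-5 ⇒ h* = (26/9)/5 = 0.5778.

Test eqn y'=λy, z=hλ:
  k1=λy_n ⇒ h·k1=z·y_n;  k2=λ(1+6/13z)y_n ⇒ h·k2=z(1+6/13z)y_n
  y_{n+1}/y_n = 1 + 1/4z + 3/4z(1+6/13z) = 1 + z + 9/26z²
  Hence R(z) = 1 + z + 9/26z².

Boundary: |R(x)|=1, x<0.
x=-0.44: |R|=0.6270
R=1: x+9/26x²=0 ⇒ x=−26/9=-2.8889; min R=1−1/(4·9/26)=0.2778>−1
Confirm numerically:
  x=-2.868: |R|=0.97926 <1
  x=-2.752: |R|=0.86960 <1
  x=-2.131: |R|=0.44094 <1
  x=-3.188: |R|=1.33008 >1
  x=-2.929: |R|=1.04067 >1
So |R|<1 on (-2.8889, 0).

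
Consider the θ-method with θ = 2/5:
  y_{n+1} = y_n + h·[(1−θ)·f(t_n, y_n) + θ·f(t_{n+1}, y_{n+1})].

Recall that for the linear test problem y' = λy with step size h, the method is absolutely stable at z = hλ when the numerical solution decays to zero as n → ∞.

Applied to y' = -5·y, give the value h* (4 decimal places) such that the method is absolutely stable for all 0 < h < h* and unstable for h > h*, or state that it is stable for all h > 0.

Test eqn y'=λy, z=hλ:
  y_{n+1} = y_n + z·[3/5·y_n + 2/5·y_{n+1}] ⇒ (1 − 2/5z)y_{n+1} = (1 + 3/5z)y_n
  R(z) = (1 + 3/5z)/(1 − 2/5z).

Boundary: |R(x)|=1, x<0.
x=-0.85: |R|=0.3657
R=−1: 1+3/5x = −1+2/5x ⇒ -1/5x=2 ⇒ x=2/(-1/5)=-10.0000
Confirm numerically:
  x=-8.020: |R|=0.90589 <1
  x=-6.265: |R|=0.78694 <1
  x=-5.545: |R|=0.72312 <1
  x=-5.149: |R|=0.68290 <1
  x=-10.427: |R|=1.01652 >1
  x=-10.401: |R|=1.01554 >1
  x=-10.134: |R|=1.00530 >1
So |R|<1 on (-10.0000, 0).

(-10.0000,0); λ=-5 ⇒ h* = (10)/5 = 2.0000.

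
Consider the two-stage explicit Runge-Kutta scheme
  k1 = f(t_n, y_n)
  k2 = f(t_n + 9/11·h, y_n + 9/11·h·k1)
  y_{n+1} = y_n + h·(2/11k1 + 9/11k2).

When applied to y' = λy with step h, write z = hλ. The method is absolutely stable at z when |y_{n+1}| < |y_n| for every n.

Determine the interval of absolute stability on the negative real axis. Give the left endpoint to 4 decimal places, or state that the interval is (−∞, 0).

With y'=λy (z=hλ):
  k1=λy_n ⇒ h·k1=z·y_n;  k2=λ(1+9/11z)y_n ⇒ h·k2=z(1+9/11z)y_n
  y_{n+1}/y_n = 1 + 2/11z + 9/11z(1+9/11z) = 1 + z + 81/121z²
  so R(z) = 1 + z + 81/121z².

Find x<0 with |R(x)|<1.
x=-0.57: |R|=0.6475
R=1: x+81/121x²=0 ⇒ x=−121/81=-1.4938; min R=1−1/(4·81/121)=0.6265>−1
Confirm numerically:
  x=-1.339: |R|=0.86122 <1
  x=-0.878: |R|=0.63805 <1
  x=-0.851: |R|=0.63380 <1
  x=-0.682: |R|=0.62936 <1
  x=-1.945: |R|=1.58744 >1
  x=-1.933: |R|=1.56829 >1
  x=-1.685: |R|=1.21564 >1
Stable set (-1.4938, 0).

(-1.4938, 0).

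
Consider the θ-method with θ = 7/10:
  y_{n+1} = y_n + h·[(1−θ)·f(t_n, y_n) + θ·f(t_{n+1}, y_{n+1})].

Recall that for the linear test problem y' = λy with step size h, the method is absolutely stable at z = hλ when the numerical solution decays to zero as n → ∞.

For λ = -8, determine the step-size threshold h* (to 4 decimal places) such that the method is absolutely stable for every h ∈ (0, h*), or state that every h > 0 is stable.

unbounded; (−∞, 0). Any h>0 works for λ=-8.

On y'=λy, z=hλ:
  y_{n+1} = y_n + z·[3/10·y_n + 7/10·y_{n+1}] ⇒ (1 − 7/10z)y_{n+1} = (1 + 3/10z)y_n
  Hence R(z) = (1 + 3/10z)/(1 − 7/10z).

Solve |R(x)|<1 on ℝ⁻.
x=-1.34: |R|=0.3086
x=-2: |R|=0.1667
x=-10: |R|=0.2500
x=-100: |R|=0.4085
θ=7/10≥1/2 ⇒ |1+3/10x|<|1−7/10x| ∀x<0 ⇒ stable on all of ℝ⁻.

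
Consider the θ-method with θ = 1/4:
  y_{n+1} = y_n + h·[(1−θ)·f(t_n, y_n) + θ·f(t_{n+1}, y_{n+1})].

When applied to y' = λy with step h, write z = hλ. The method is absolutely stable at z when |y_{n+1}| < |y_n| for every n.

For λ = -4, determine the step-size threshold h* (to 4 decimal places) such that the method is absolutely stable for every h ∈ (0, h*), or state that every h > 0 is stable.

(-4.0000,0); λ=-4 ⇒ h* = (4)/4 = 1.0000.

Set f=λy, z=hλ:
  y_{n+1} = y_n + z·[3/4·y_n + 1/4·y_{n+1}] ⇒ (1 − 1/4z)y_{n+1} = (1 + 3/4z)y_n
  Hence R(z) = (1 + 3/4z)/(1 − 1/4z).

Find x<0 with |R(x)|<1.
x=-1.19: |R|=0.0829
R=−1: 1+3/4x = −1+1/4x ⇒ -1/2x=2 ⇒ x=2/(-1/2)=-4.0000
Confirm numerically:
  x=-3.176: |R|=0.77035 <1
  x=-2.483: |R|=0.53201 <1
  x=-2.431: |R|=0.51205 <1
  x=-1.600: |R|=0.14286 <1
  x=-4.372: |R|=1.08887 >1
  x=-4.153: |R|=1.03753 >1
  x=-4.027: |R|=1.00673 >1
Interval (-4.0000, 0).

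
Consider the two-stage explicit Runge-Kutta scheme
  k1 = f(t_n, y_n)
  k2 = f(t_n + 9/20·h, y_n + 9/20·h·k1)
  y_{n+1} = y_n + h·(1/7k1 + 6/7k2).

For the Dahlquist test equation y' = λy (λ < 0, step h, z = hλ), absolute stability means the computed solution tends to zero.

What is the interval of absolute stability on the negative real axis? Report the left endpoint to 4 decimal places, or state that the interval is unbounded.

With y'=λy (z=hλ):
  k1=λy_n ⇒ h·k1=z·y_n;  k2=λ(1+9/20z)y_n ⇒ h·k2=z(1+9/20z)y_n
  y_{n+1}/y_n = 1 + 1/7z + 6/7z(1+9/20z) = 1 + z + 27/70z²
  Hence R(z) = 1 + z + 27/70z².

Find x<0 with |R(x)|<1.
x=-1.55: |R|=0.3767
R=1: x+27/70x²=0 ⇒ x=−70/27=-2.5926; min R=1−1/(4·27/70)=0.3519>−1
Confirm numerically:
  x=-2.556: |R|=0.96392 <1
  x=-2.478: |R|=0.89047 <1
  x=-2.255: |R|=0.70637 <1
  x=-1.390: |R|=0.35524 <1
  x=-2.971: |R|=1.43364 >1
  x=-2.938: |R|=1.39143 >1
  x=-2.815: |R|=1.24149 >1
Stable set (-2.5926, 0).

(-2.5926, 0).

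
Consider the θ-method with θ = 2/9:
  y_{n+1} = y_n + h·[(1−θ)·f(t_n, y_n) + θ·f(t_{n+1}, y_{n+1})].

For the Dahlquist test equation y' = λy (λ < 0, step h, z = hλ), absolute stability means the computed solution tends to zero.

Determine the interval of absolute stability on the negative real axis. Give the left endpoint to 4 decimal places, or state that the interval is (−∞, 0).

With y'=λy (z=hλ):
  y_{n+1} = y_n + z·[7/9·y_n + 2/9·y_{n+1}] ⇒ (1 − 2/9z)y_{n+1} = (1 + 7/9z)y_n
  Hence R(z) = (1 + 7/9z)/(1 − 2/9z).

Need |R(x)|<1, x<0.
x=-1.33: |R|=0.0266
R=−1: 1+7/9x = −1+2/9x ⇒ -5/9x=2 ⇒ x=2/(-5/9)=-3.6000
Confirm numerically:
  x=-3.516: |R|=0.97380 <1
  x=-2.337: |R|=0.53817 <1
  x=-2.232: |R|=0.49198 <1
  x=-1.726: |R|=0.24751 <1
  x=-3.841: |R|=1.07223 >1
  x=-3.779: |R|=1.05405 >1
  x=-3.633: |R|=1.01014 >1
Interval (-3.6000, 0).

z∈(-3.6000,0).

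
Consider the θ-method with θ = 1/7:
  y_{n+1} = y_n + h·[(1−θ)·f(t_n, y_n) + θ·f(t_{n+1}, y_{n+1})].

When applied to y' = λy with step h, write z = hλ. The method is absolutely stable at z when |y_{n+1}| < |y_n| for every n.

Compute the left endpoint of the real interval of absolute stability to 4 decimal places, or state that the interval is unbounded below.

Set f=λy, z=hλ:
  y_{n+1} = y_n + z·[6/7·y_n + 1/7·y_{n+1}] ⇒ (1 − 1/7z)y_{n+1} = (1 + 6/7z)y_n
  Hence R(z) = (1 + 6/7z)/(1 − 1/7z).

Find x<0 with |R(x)|<1.
x=-1.39: |R|=0.1597
R=−1: 1+6/7x = −1+1/7x ⇒ -5/7x=2 ⇒ x=2/(-5/7)=-2.8000
Confirm numerically:
  x=-2.564: |R|=0.87662 <1
  x=-2.533: |R|=0.85996 <1
  x=-2.251: |R|=0.70328 <1
  x=-3.222: |R|=1.20642 >1
  x=-2.825: |R|=1.01272 >1
Interval (-2.8000, 0).

left endpoint -2.8000.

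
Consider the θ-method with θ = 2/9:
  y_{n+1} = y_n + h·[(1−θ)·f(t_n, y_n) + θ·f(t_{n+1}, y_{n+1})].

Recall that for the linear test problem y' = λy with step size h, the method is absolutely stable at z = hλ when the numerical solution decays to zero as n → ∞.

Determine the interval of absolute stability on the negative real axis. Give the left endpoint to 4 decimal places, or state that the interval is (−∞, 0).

z∈(-3.6000,0).

Test eqn y'=λy, z=hλ:
  y_{n+1} = y_n + z·[7/9·y_n + 2/9·y_{n+1}] ⇒ (1 − 2/9z)y_{n+1} = (1 + 7/9z)y_n
  R(z) = (1 + 7/9z)/(1 − 2/9z).

Need |R(x)|<1, x<0.
x=-0.75: |R|=0.3571
R=−1: 1+7/9x = −1+2/9x ⇒ -5/9x=2 ⇒ x=2/(-5/9)=-3.6000
Confirm numerically:
  x=-3.209: |R|=0.87320 <1
  x=-3.049: |R|=0.81753 <1
  x=-2.823: |R|=0.73474 <1
  x=-2.084: |R|=0.42436 <1
  x=-4.004: |R|=1.11877 >1
  x=-3.732: |R|=1.04009 >1
  x=-3.684: |R|=1.02566 >1
Interval (-3.6000, 0).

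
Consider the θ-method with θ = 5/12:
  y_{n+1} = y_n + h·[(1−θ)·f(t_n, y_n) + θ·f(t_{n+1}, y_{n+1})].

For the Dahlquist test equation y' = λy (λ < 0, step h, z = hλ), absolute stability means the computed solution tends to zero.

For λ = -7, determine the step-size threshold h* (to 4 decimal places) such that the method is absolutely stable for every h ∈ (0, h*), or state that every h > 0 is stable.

(-12.0000,0); λ=-7 ⇒ h* = (12)/7 = 1.7143.

Set f=λy, z=hλ:
  y_{n+1} = y_n + z·[7/12·y_n + 5/12·y_{n+1}] ⇒ (1 − 5/12z)y_{n+1} = (1 + 7/12z)y_n
  ⇒ R(z) = (1 + 7/12z)/(1 − 5/12z).

Find x<0 with |R(x)|<1.
x=-0.48: |R|=0.6000
R=−1: 1+7/12x = −1+5/12x ⇒ -1/6x=2 ⇒ x=2/(-1/6)=-12.0000
Confirm numerically:
  x=-8.903: |R|=0.89040 <1
  x=-6.875: |R|=0.77898 <1
  x=-6.052: |R|=0.71850 <1
  x=-4.924: |R|=0.61354 <1
  x=-12.574: |R|=1.01533 >1
  x=-12.262: |R|=1.00715 >1
  x=-12.108: |R|=1.00298 >1
So |R|<1 on (-12.0000, 0).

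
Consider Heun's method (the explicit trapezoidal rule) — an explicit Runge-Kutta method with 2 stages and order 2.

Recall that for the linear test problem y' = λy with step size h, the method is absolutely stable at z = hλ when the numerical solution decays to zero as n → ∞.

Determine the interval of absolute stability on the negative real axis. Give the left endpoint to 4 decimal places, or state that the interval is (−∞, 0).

z∈(-2.0000,0).

Test eqn y'=λy, z=hλ:
  order 2, 2-stage ⇒ R(z)=1+z+z^2/2
  (e.g. R(-1.41)=0.58405, |R|=0.58405)

Need |R(x)|<1, x<0.
x=-1.41: |R|=0.5840
|R(-2.04)|=1.0408 |R(-1.21)|=0.5221 |R(-1.05)|=0.5012
Bisect:
  x_lo=-2.4725 |R|=1.5842  x_hi=-0.2208 |R|=0.8036
  mid=-1.34666 |R|=0.56008 →hi
  mid=-1.90960 |R|=0.91369 →hi
  mid=-2.19107 |R|=1.20933 →lo
  mid=-2.05034 |R|=1.05160 →lo
  mid=-1.97997 |R|=0.98017 →hi
  mid=-2.01515 |R|=1.01527 →lo
  mid=-1.99756 |R|=0.99756 →hi
  mid=-2.00636 |R|=1.00638 →lo
  ...
  [-2.00003,-1.99990] ⇒ x*=-2.0000
Stable set (-2.0000, 0).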